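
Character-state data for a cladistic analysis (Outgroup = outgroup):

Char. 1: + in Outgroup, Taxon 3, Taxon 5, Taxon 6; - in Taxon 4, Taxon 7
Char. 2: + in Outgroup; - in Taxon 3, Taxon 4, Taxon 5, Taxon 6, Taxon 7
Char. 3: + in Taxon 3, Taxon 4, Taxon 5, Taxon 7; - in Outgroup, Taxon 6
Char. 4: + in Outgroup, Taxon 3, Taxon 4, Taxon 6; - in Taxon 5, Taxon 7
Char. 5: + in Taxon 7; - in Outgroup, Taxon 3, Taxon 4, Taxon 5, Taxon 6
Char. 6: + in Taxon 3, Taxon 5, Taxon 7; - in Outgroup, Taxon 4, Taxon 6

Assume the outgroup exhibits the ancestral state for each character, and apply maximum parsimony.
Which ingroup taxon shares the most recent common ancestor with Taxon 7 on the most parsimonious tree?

Character polarity is set by the outgroup: the derived state is whichever differs from the outgroup's state, so for Char. 1, Char. 2, Char. 4 the derived state is '-', and for the remaining characters it is '+'.
Char. 1 (state '-') occurs in Taxon 4 and Taxon 7 but conflicts with the nesting implied by the other characters — most parsimoniously interpreted as homoplasy.
All ingroup taxa share the derived state '-' for Char. 2; it defines the ingroup but does not resolve relationships within it.
Char. 3 (derived state '+') is shared by Taxon 3, Taxon 4, Taxon 5, and Taxon 7 — a synapomorphy uniting that clade.
Char. 4 (derived state '-') is shared by Taxon 5 and Taxon 7 — a synapomorphy uniting that clade.
Char. 5: derived state '+' in Taxon 7 only — an autapomorphy, so it tells us nothing about relationships among taxa.
Only Taxon 3, Taxon 5, and Taxon 7 show the derived state '+' for Char. 6, supporting them as a clade.
Most parsimonious ingroup topology: (((Taxon 3,(Taxon 5,Taxon 7)),Taxon 4),Taxon 6).
Taxon 7 and Taxon 5 form a cherry on this tree, so they are sister taxa.

Taxon 5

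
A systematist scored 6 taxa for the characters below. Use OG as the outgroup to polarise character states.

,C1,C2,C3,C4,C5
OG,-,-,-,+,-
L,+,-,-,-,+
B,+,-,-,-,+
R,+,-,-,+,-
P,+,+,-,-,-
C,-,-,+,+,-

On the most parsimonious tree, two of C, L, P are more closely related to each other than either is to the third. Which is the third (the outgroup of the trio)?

Character polarity is set by the outgroup: the derived state is whichever differs from the outgroup's state, so for C4 the derived state is '-', and for the remaining characters it is '+'.
C1 (derived state '+') is shared by B, L, P, and R — a synapomorphy uniting that clade.
C2: derived state '+' in P only — an autapomorphy, so it tells us nothing about relationships among taxa.
C3: derived state '+' in C only — an autapomorphy, so it tells us nothing about relationships among taxa.
Only B, L, and P show the derived state '-' for C4, supporting them as a clade.
Only B and L show the derived state '+' for C5, supporting them as a clade.
Most parsimonious ingroup topology: ((((L,B),P),R),C).
P and L share a more recent common ancestor with each other than either does with C, so C is the least closely related of the three.

C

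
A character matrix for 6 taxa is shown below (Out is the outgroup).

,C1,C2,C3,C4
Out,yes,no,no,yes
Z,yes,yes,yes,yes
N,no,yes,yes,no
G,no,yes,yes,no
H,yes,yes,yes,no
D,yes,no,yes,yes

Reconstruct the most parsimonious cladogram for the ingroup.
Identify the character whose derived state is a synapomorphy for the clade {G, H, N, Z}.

C2

Character polarity is set by the outgroup: the derived state is whichever differs from the outgroup's state, so for C1, C4 the derived state is 'no', and for the remaining characters it is 'yes'.
Only G and N show the derived state 'no' for C1, supporting them as a clade.
C2: derived state 'yes' in G, H, N, and Z only — synapomorphy for {G, H, N, Z}.
All ingroup taxa share the derived state 'yes' for C3; it defines the ingroup but does not resolve relationships within it.
C4 (derived state 'no') is shared by G, H, and N — a synapomorphy uniting that clade.
Most parsimonious ingroup topology: ((Z,((N,G),H)),D).
The clade {G, H, N, Z} is supported by C2: its derived state 'yes' occurs in exactly those taxa and in no other taxon (including the outgroup).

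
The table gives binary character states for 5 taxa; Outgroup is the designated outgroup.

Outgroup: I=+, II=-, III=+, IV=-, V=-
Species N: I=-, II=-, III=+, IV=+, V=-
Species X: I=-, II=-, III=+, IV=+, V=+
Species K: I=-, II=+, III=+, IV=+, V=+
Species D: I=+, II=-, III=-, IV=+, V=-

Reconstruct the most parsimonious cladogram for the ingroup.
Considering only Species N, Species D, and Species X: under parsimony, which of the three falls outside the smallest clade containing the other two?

Species D

Character polarity is set by the outgroup: the derived state is whichever differs from the outgroup's state, so for I, III the derived state is '-', and for the remaining characters it is '+'.
I: derived state '-' in Species K, Species N, and Species X only — synapomorphy for {Species K, Species N, Species X}.
II: derived state '+' in Species K only — an autapomorphy, so it tells us nothing about relationships among taxa.
III (derived state '-') is unique to Species D (autapomorphy; uninformative for grouping).
IV (derived state '+') is shared by all ingroup taxa — unites the whole ingroup.
Only Species K and Species X show the derived state '+' for V, supporting them as a clade.
Most parsimonious ingroup topology: ((Species N,(Species X,Species K)),Species D).
Species N and Species X share a more recent common ancestor with each other than either does with Species D, so Species D is the least closely related of the three.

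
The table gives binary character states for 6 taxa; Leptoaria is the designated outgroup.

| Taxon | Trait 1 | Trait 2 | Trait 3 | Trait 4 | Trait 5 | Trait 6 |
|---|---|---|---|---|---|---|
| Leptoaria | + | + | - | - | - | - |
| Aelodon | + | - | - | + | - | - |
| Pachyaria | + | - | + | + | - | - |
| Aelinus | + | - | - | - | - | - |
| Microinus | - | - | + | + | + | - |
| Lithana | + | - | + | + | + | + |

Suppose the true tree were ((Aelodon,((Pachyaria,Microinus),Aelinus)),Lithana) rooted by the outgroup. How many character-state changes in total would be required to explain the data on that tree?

Map each character onto ((Aelodon,((Pachyaria,Microinus),Aelinus)),Lithana) (rooted by Leptoaria) and count the minimum state changes it requires (Fitch parsimony):
Trait 1: 1; Trait 2: 1; Trait 3: 2; Trait 4: 2; Trait 5: 2; Trait 6: 1.
Total tree length = 9.

9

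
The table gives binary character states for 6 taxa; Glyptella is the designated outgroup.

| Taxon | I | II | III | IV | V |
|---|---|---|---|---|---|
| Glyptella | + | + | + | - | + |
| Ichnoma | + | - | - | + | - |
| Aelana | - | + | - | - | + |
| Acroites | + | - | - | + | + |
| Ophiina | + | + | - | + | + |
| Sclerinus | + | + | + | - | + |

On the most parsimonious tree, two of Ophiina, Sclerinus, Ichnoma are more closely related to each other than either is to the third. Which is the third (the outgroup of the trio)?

Sclerinus

Character polarity is set by the outgroup: the derived state is whichever differs from the outgroup's state, so for I, II, III, V the derived state is '-', and for the remaining characters it is '+'.
I (derived state '-') is unique to Aelana (autapomorphy; uninformative for grouping).
Only Acroites and Ichnoma show the derived state '-' for II, supporting them as a clade.
III (derived state '-') is shared by Acroites, Aelana, Ichnoma, and Ophiina — a synapomorphy uniting that clade.
Only Acroites, Ichnoma, and Ophiina show the derived state '+' for IV, supporting them as a clade.
V: derived state '-' in Ichnoma only — an autapomorphy, so it tells us nothing about relationships among taxa.
Most parsimonious ingroup topology: ((((Ichnoma,Acroites),Ophiina),Aelana),Sclerinus).
Ophiina and Ichnoma share a more recent common ancestor with each other than either does with Sclerinus, so Sclerinus is the least closely related of the three.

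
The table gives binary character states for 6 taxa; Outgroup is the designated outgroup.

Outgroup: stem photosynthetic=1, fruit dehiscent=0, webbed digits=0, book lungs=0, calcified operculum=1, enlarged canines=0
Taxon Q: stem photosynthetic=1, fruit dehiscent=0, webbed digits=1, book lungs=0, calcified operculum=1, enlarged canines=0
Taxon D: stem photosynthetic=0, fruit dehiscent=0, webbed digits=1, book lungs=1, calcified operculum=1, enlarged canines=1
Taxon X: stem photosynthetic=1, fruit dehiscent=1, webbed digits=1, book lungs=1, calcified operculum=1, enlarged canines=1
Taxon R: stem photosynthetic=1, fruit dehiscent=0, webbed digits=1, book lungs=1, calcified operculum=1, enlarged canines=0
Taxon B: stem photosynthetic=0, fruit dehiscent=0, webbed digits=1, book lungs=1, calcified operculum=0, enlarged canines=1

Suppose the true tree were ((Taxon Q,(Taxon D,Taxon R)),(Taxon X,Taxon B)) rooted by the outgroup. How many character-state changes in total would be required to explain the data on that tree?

9

Map each character onto ((Taxon Q,(Taxon D,Taxon R)),(Taxon X,Taxon B)) (rooted by Outgroup) and count the minimum state changes it requires (Fitch parsimony):
stem photosynthetic: 2; fruit dehiscent: 1; webbed digits: 1; book lungs: 2; calcified operculum: 1; enlarged canines: 2.
Total tree length = 9.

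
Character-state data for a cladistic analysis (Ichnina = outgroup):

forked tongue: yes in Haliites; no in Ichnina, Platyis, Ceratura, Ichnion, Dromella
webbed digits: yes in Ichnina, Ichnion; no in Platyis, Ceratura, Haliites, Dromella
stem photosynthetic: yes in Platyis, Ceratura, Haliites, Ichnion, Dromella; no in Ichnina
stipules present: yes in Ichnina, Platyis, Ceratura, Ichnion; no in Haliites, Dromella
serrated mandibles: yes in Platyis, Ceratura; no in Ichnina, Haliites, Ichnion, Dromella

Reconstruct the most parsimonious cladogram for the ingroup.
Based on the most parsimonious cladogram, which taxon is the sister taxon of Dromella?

Character polarity is set by the outgroup: the derived state is whichever differs from the outgroup's state, so for webbed digits, stipules present the derived state is 'no', and for the remaining characters it is 'yes'.
forked tongue (derived state 'yes') is unique to Haliites (autapomorphy; uninformative for grouping).
webbed digits (derived state 'no') is shared by Ceratura, Dromella, Haliites, and Platyis — a synapomorphy uniting that clade.
All ingroup taxa share the derived state 'yes' for stem photosynthetic; it defines the ingroup but does not resolve relationships within it.
stipules present: derived state 'no' in Dromella and Haliites only — synapomorphy for {Dromella, Haliites}.
Only Ceratura and Platyis show the derived state 'yes' for serrated mandibles, supporting them as a clade.
Most parsimonious ingroup topology: (((Platyis,Ceratura),(Haliites,Dromella)),Ichnion).
Dromella and Haliites form a cherry on this tree, so they are sister taxa.

Haliites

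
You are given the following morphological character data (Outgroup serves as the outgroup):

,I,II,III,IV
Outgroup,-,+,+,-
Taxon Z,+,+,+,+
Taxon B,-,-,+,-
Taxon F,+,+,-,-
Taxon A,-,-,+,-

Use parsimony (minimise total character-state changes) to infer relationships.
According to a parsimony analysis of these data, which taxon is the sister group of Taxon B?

Character polarity is set by the outgroup: the derived state is whichever differs from the outgroup's state, so for II, III the derived state is '-', and for the remaining characters it is '+'.
Only Taxon F and Taxon Z show the derived state '+' for I, supporting them as a clade.
II: derived state '-' in Taxon A and Taxon B only — synapomorphy for {Taxon A, Taxon B}.
III: derived state '-' in Taxon F only — an autapomorphy, so it tells us nothing about relationships among taxa.
IV: derived state '+' in Taxon Z only — an autapomorphy, so it tells us nothing about relationships among taxa.
Most parsimonious ingroup topology: ((Taxon Z,Taxon F),(Taxon B,Taxon A)).
Taxon B and Taxon A form a cherry on this tree, so they are sister taxa.

Taxon A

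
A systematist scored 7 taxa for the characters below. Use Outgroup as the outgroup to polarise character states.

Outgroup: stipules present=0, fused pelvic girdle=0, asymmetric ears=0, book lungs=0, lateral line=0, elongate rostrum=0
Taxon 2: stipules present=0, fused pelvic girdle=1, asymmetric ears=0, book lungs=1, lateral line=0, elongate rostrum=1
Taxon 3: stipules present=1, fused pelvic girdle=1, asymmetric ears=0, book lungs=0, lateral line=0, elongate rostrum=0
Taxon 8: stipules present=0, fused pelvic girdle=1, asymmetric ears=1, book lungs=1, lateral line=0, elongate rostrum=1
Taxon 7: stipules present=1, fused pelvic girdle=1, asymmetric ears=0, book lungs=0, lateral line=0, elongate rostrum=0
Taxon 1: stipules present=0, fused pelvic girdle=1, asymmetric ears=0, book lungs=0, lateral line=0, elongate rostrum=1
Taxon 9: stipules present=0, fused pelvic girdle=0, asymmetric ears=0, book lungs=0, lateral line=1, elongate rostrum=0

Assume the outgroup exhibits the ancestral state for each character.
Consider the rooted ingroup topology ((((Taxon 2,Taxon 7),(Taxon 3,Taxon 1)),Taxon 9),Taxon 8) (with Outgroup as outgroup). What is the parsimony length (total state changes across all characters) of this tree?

Map each character onto ((((Taxon 2,Taxon 7),(Taxon 3,Taxon 1)),Taxon 9),Taxon 8) (rooted by Outgroup) and count the minimum state changes it requires (Fitch parsimony):
stipules present: 2; fused pelvic girdle: 2; asymmetric ears: 1; book lungs: 2; lateral line: 1; elongate rostrum: 3.
Total tree length = 11.

11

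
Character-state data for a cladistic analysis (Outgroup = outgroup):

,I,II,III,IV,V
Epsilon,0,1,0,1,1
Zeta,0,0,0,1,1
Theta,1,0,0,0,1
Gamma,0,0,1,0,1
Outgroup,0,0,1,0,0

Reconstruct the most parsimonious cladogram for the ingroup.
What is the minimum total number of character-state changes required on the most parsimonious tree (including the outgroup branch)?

5

Character polarity is set by the outgroup: the derived state is whichever differs from the outgroup's state, so for III the derived state is '0', and for the remaining characters it is '1'.
I (derived state '1') is unique to Theta (autapomorphy; uninformative for grouping).
II (derived state '1') is unique to Epsilon (autapomorphy; uninformative for grouping).
III: derived state '0' in Epsilon, Theta, and Zeta only — synapomorphy for {Epsilon, Theta, Zeta}.
IV: derived state '1' in Epsilon and Zeta only — synapomorphy for {Epsilon, Zeta}.
V (derived state '1') is shared by all ingroup taxa — unites the whole ingroup.
Most parsimonious ingroup topology: (Gamma,((Zeta,Epsilon),Theta)).
Changes per character on this tree: I: 1; II: 1; III: 1; IV: 1; V: 1.
Total = 5.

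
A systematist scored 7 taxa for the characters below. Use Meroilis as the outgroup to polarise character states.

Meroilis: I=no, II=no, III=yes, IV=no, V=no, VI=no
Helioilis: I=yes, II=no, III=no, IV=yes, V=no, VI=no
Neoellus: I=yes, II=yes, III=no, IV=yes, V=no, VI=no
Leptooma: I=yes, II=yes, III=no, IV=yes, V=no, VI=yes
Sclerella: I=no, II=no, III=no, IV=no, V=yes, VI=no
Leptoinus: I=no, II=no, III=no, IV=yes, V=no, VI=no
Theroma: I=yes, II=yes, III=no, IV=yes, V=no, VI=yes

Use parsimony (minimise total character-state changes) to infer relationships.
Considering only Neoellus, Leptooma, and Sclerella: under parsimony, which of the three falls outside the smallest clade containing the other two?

Character polarity is set by the outgroup: the derived state is whichever differs from the outgroup's state, so for III the derived state is 'no', and for the remaining characters it is 'yes'.
I: derived state 'yes' in Helioilis, Leptooma, Neoellus, and Theroma only — synapomorphy for {Helioilis, Leptooma, Neoellus, Theroma}.
Only Leptooma, Neoellus, and Theroma show the derived state 'yes' for II, supporting them as a clade.
All ingroup taxa share the derived state 'no' for III; it defines the ingroup but does not resolve relationships within it.
IV (derived state 'yes') is shared by Helioilis, Leptoinus, Leptooma, Neoellus, and Theroma — a synapomorphy uniting that clade.
V (derived state 'yes') is unique to Sclerella (autapomorphy; uninformative for grouping).
VI: derived state 'yes' in Leptooma and Theroma only — synapomorphy for {Leptooma, Theroma}.
Most parsimonious ingroup topology: (((Helioilis,(Neoellus,(Leptooma,Theroma))),Leptoinus),Sclerella).
Neoellus and Leptooma share a more recent common ancestor with each other than either does with Sclerella, so Sclerella is the least closely related of the three.

Sclerella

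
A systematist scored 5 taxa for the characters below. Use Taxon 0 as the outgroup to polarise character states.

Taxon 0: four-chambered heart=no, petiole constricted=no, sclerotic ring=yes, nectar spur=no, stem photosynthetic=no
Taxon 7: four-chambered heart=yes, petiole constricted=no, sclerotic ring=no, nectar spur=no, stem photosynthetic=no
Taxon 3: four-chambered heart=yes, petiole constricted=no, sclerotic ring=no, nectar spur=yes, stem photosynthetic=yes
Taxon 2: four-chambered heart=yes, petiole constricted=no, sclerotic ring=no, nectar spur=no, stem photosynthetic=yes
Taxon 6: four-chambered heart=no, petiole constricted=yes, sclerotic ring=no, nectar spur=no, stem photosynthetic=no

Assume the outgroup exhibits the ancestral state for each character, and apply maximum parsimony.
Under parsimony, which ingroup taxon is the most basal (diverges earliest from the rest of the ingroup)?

Taxon 6

Character polarity is set by the outgroup: the derived state is whichever differs from the outgroup's state, so for sclerotic ring the derived state is 'no', and for the remaining characters it is 'yes'.
Only Taxon 2, Taxon 3, and Taxon 7 show the derived state 'yes' for four-chambered heart, supporting them as a clade.
petiole constricted (derived state 'yes') is unique to Taxon 6 (autapomorphy; uninformative for grouping).
sclerotic ring (derived state 'no') is shared by all ingroup taxa — unites the whole ingroup.
nectar spur (derived state 'yes') is unique to Taxon 3 (autapomorphy; uninformative for grouping).
stem photosynthetic (derived state 'yes') is shared by Taxon 2 and Taxon 3 — a synapomorphy uniting that clade.
Most parsimonious ingroup topology: ((Taxon 7,(Taxon 3,Taxon 2)),Taxon 6).
Taxon 6 is sister to the clade containing all other ingroup taxa, so it is the earliest-diverging (most basal) ingroup lineage.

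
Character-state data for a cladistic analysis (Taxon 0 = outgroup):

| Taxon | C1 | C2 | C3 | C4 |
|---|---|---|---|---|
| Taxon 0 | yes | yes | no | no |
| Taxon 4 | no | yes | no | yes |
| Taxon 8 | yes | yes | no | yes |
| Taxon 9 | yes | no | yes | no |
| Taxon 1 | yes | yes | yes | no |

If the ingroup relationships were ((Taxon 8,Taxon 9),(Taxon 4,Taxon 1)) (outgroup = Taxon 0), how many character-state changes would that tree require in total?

6

Map each character onto ((Taxon 8,Taxon 9),(Taxon 4,Taxon 1)) (rooted by Taxon 0) and count the minimum state changes it requires (Fitch parsimony):
C1: 1; C2: 1; C3: 2; C4: 2.
Total tree length = 6.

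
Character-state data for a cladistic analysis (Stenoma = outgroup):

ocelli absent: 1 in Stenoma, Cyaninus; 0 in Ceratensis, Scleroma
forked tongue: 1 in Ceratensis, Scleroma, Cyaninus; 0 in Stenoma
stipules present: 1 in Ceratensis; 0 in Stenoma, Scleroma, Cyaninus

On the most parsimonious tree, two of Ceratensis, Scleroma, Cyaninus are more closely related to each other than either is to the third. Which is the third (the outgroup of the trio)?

Character polarity is set by the outgroup: the derived state is whichever differs from the outgroup's state, so for ocelli absent the derived state is '0', and for the remaining characters it is '1'.
ocelli absent (derived state '0') is shared by Ceratensis and Scleroma — a synapomorphy uniting that clade.
forked tongue (derived state '1') is shared by all ingroup taxa — unites the whole ingroup.
stipules present: derived state '1' in Ceratensis only — an autapomorphy, so it tells us nothing about relationships among taxa.
Most parsimonious ingroup topology: ((Ceratensis,Scleroma),Cyaninus).
Ceratensis and Scleroma share a more recent common ancestor with each other than either does with Cyaninus, so Cyaninus is the least closely related of the three.

Cyaninus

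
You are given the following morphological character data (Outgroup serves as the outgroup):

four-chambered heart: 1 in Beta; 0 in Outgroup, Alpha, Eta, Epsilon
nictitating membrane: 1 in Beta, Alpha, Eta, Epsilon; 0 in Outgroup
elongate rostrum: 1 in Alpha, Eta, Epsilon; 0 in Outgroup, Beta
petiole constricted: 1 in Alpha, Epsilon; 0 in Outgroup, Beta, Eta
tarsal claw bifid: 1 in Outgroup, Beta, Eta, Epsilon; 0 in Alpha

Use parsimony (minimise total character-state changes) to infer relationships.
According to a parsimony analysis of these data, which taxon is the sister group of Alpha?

Epsilon

Character polarity is set by the outgroup: the derived state is whichever differs from the outgroup's state, so for tarsal claw bifid the derived state is '0', and for the remaining characters it is '1'.
four-chambered heart (derived state '1') is unique to Beta (autapomorphy; uninformative for grouping).
nictitating membrane (derived state '1') is shared by all ingroup taxa — unites the whole ingroup.
elongate rostrum (derived state '1') is shared by Alpha, Epsilon, and Eta — a synapomorphy uniting that clade.
Only Alpha and Epsilon show the derived state '1' for petiole constricted, supporting them as a clade.
tarsal claw bifid: derived state '0' in Alpha only — an autapomorphy, so it tells us nothing about relationships among taxa.
Most parsimonious ingroup topology: (Beta,((Alpha,Epsilon),Eta)).
Alpha and Epsilon form a cherry on this tree, so they are sister taxa.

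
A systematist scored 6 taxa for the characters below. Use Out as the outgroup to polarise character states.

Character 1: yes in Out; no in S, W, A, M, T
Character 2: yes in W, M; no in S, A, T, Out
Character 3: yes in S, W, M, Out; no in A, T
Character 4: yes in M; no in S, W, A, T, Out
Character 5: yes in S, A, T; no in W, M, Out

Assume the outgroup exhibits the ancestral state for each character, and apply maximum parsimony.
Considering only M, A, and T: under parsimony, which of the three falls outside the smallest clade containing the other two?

M

Character polarity is set by the outgroup: the derived state is whichever differs from the outgroup's state, so for Character 1, Character 3 the derived state is 'no', and for the remaining characters it is 'yes'.
Character 1 (derived state 'no') is shared by all ingroup taxa — unites the whole ingroup.
Character 2 (derived state 'yes') is shared by M and W — a synapomorphy uniting that clade.
Character 3: derived state 'no' in A and T only — synapomorphy for {A, T}.
Character 4 (derived state 'yes') is unique to M (autapomorphy; uninformative for grouping).
Character 5 (derived state 'yes') is shared by A, S, and T — a synapomorphy uniting that clade.
Most parsimonious ingroup topology: (((A,T),S),(W,M)).
T and A share a more recent common ancestor with each other than either does with M, so M is the least closely related of the three.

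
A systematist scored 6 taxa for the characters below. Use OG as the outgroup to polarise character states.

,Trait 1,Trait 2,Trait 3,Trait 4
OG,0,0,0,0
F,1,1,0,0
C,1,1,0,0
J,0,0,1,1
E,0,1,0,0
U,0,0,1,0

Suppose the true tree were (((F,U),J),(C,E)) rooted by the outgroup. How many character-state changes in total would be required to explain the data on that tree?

7

Map each character onto (((F,U),J),(C,E)) (rooted by OG) and count the minimum state changes it requires (Fitch parsimony):
Trait 1: 2; Trait 2: 2; Trait 3: 2; Trait 4: 1.
Total tree length = 7.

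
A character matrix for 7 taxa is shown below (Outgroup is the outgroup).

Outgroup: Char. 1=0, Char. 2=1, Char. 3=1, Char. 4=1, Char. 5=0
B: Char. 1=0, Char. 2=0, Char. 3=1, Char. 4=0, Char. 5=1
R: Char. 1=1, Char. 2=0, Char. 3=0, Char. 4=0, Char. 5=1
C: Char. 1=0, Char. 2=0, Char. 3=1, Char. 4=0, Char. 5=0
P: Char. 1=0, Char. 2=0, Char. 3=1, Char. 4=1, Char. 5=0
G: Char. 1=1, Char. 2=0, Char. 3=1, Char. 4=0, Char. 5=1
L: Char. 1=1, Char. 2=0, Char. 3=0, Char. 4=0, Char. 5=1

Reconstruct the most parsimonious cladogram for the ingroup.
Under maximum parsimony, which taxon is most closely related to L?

Character polarity is set by the outgroup: the derived state is whichever differs from the outgroup's state, so for Char. 2, Char. 3, Char. 4 the derived state is '0', and for the remaining characters it is '1'.
Char. 1 (derived state '1') is shared by G, L, and R — a synapomorphy uniting that clade.
Char. 2 (derived state '0') is shared by all ingroup taxa — unites the whole ingroup.
Char. 3: derived state '0' in L and R only — synapomorphy for {L, R}.
Only B, C, G, L, and R show the derived state '0' for Char. 4, supporting them as a clade.
Char. 5 (derived state '1') is shared by B, G, L, and R — a synapomorphy uniting that clade.
Most parsimonious ingroup topology: (((B,((R,L),G)),C),P).
L and R form a cherry on this tree, so they are sister taxa.

R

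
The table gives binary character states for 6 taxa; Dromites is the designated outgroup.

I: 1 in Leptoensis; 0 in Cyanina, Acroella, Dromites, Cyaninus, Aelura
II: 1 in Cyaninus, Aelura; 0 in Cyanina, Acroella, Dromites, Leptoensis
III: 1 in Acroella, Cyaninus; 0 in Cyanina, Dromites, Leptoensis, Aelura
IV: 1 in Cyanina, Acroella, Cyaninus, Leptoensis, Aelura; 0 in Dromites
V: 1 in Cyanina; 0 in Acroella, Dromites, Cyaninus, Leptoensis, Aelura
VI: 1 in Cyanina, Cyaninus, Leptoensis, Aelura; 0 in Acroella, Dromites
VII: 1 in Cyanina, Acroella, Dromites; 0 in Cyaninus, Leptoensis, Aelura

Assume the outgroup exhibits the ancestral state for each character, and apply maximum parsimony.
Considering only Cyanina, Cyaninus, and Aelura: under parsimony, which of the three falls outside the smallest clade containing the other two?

Cyanina

Character polarity is set by the outgroup: the derived state is whichever differs from the outgroup's state, so for VII the derived state is '0', and for the remaining characters it is '1'.
I: derived state '1' in Leptoensis only — an autapomorphy, so it tells us nothing about relationships among taxa.
Only Aelura and Cyaninus show the derived state '1' for II, supporting them as a clade.
III (state '1') occurs in Acroella and Cyaninus but conflicts with the nesting implied by the other characters — most parsimoniously interpreted as homoplasy.
All ingroup taxa share the derived state '1' for IV; it defines the ingroup but does not resolve relationships within it.
V: derived state '1' in Cyanina only — an autapomorphy, so it tells us nothing about relationships among taxa.
VI (derived state '1') is shared by Aelura, Cyanina, Cyaninus, and Leptoensis — a synapomorphy uniting that clade.
VII: derived state '0' in Aelura, Cyaninus, and Leptoensis only — synapomorphy for {Aelura, Cyaninus, Leptoensis}.
Most parsimonious ingroup topology: (Acroella,(((Cyaninus,Aelura),Leptoensis),Cyanina)).
Cyaninus and Aelura share a more recent common ancestor with each other than either does with Cyanina, so Cyanina is the least closely related of the three.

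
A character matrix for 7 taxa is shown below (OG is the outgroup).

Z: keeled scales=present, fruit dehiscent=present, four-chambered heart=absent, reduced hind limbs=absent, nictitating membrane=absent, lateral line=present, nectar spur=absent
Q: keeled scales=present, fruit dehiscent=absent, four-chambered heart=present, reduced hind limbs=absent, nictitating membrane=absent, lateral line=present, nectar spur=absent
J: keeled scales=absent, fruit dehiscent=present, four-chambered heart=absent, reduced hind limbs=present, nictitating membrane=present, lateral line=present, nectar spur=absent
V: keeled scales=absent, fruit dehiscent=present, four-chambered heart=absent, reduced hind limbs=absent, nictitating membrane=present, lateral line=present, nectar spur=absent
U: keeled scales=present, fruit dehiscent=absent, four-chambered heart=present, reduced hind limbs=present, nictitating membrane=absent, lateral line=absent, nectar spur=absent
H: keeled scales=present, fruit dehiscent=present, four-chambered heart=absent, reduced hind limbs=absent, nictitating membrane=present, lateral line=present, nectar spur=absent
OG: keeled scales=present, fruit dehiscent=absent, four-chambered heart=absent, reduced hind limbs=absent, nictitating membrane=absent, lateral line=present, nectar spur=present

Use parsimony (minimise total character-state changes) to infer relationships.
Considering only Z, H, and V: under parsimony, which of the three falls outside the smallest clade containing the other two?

Z

Character polarity is set by the outgroup: the derived state is whichever differs from the outgroup's state, so for keeled scales, lateral line, nectar spur the derived state is 'absent', and for the remaining characters it is 'present'.
keeled scales: derived state 'absent' in J and V only — synapomorphy for {J, V}.
Only H, J, V, and Z show the derived state 'present' for fruit dehiscent, supporting them as a clade.
four-chambered heart (derived state 'present') is shared by Q and U — a synapomorphy uniting that clade.
reduced hind limbs (state 'present') occurs in J and U but conflicts with the nesting implied by the other characters — most parsimoniously interpreted as homoplasy.
nictitating membrane (derived state 'present') is shared by H, J, and V — a synapomorphy uniting that clade.
lateral line (derived state 'absent') is unique to U (autapomorphy; uninformative for grouping).
All ingroup taxa share the derived state 'absent' for nectar spur; it defines the ingroup but does not resolve relationships within it.
Most parsimonious ingroup topology: ((Q,U),((H,(V,J)),Z)).
V and H share a more recent common ancestor with each other than either does with Z, so Z is the least closely related of the three.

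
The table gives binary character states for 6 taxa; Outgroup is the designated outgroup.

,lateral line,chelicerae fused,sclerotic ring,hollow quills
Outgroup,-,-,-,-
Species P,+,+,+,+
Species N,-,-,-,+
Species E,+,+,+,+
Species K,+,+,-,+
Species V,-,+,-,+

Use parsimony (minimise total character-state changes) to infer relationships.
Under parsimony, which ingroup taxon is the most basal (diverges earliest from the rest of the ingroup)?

The outgroup has state '-' for every character, so '+' is the derived state throughout.
lateral line: derived state '+' in Species E, Species K, and Species P only — synapomorphy for {Species E, Species K, Species P}.
chelicerae fused: derived state '+' in Species E, Species K, Species P, and Species V only — synapomorphy for {Species E, Species K, Species P, Species V}.
sclerotic ring (derived state '+') is shared by Species E and Species P — a synapomorphy uniting that clade.
hollow quills (derived state '+') is shared by all ingroup taxa — unites the whole ingroup.
Most parsimonious ingroup topology: ((((Species P,Species E),Species K),Species V),Species N).
Species N is sister to the clade containing all other ingroup taxa, so it is the earliest-diverging (most basal) ingroup lineage.

Species N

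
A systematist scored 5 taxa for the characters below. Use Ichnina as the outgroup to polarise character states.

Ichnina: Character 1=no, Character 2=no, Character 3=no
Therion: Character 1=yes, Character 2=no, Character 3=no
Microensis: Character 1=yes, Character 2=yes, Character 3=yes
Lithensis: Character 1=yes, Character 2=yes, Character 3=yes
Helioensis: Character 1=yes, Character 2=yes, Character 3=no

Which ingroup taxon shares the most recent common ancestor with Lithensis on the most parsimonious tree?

The outgroup has state 'no' for every character, so 'yes' is the derived state throughout.
Character 1 (derived state 'yes') is shared by all ingroup taxa — unites the whole ingroup.
Only Helioensis, Lithensis, and Microensis show the derived state 'yes' for Character 2, supporting them as a clade.
Only Lithensis and Microensis show the derived state 'yes' for Character 3, supporting them as a clade.
Most parsimonious ingroup topology: (Therion,((Microensis,Lithensis),Helioensis)).
Lithensis and Microensis form a cherry on this tree, so they are sister taxa.

Microensis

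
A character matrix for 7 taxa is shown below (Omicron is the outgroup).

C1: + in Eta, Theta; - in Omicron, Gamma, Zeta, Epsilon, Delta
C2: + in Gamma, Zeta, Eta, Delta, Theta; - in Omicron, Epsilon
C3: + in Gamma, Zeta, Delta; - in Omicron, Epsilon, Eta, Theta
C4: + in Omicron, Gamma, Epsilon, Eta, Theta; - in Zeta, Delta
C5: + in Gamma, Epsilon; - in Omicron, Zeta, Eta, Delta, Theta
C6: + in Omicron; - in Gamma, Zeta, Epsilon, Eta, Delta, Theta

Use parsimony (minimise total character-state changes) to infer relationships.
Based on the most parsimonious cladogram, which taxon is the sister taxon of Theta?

Character polarity is set by the outgroup: the derived state is whichever differs from the outgroup's state, so for C4, C6 the derived state is '-', and for the remaining characters it is '+'.
Only Eta and Theta show the derived state '+' for C1, supporting them as a clade.
C2 (derived state '+') is shared by Delta, Eta, Gamma, Theta, and Zeta — a synapomorphy uniting that clade.
C3: derived state '+' in Delta, Gamma, and Zeta only — synapomorphy for {Delta, Gamma, Zeta}.
C4 (derived state '-') is shared by Delta and Zeta — a synapomorphy uniting that clade.
C5 (state '+') occurs in Epsilon and Gamma but conflicts with the nesting implied by the other characters — most parsimoniously interpreted as homoplasy.
C6 (derived state '-') is shared by all ingroup taxa — unites the whole ingroup.
Most parsimonious ingroup topology: (((Gamma,(Zeta,Delta)),(Eta,Theta)),Epsilon).
Theta and Eta form a cherry on this tree, so they are sister taxa.

Eta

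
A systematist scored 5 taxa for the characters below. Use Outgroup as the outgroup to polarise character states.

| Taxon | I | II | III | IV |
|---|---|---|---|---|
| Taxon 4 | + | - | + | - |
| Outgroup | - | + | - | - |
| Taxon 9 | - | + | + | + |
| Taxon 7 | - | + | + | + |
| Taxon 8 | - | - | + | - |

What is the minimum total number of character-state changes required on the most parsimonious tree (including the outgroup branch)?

4

Character polarity is set by the outgroup: the derived state is whichever differs from the outgroup's state, so for II the derived state is '-', and for the remaining characters it is '+'.
I (derived state '+') is unique to Taxon 4 (autapomorphy; uninformative for grouping).
Only Taxon 4 and Taxon 8 show the derived state '-' for II, supporting them as a clade.
All ingroup taxa share the derived state '+' for III; it defines the ingroup but does not resolve relationships within it.
Only Taxon 7 and Taxon 9 show the derived state '+' for IV, supporting them as a clade.
Most parsimonious ingroup topology: ((Taxon 8,Taxon 4),(Taxon 7,Taxon 9)).
Changes per character on this tree: I: 1; II: 1; III: 1; IV: 1.
Total = 4.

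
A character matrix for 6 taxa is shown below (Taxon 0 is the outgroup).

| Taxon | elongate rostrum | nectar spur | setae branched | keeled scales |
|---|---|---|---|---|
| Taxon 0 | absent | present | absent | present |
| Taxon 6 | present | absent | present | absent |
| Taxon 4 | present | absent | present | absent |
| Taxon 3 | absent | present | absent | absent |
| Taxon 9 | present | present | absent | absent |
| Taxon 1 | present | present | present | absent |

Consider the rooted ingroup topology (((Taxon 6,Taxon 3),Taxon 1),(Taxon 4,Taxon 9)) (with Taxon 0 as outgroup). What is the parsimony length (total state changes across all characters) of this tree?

8

Map each character onto (((Taxon 6,Taxon 3),Taxon 1),(Taxon 4,Taxon 9)) (rooted by Taxon 0) and count the minimum state changes it requires (Fitch parsimony):
elongate rostrum: 2; nectar spur: 2; setae branched: 3; keeled scales: 1.
Total tree length = 8.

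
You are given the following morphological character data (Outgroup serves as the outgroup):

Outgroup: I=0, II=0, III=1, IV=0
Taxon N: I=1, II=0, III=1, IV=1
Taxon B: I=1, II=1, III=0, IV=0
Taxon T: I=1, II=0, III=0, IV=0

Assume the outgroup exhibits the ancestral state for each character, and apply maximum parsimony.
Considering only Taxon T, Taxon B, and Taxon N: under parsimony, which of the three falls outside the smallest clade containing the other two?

Character polarity is set by the outgroup: the derived state is whichever differs from the outgroup's state, so for III the derived state is '0', and for the remaining characters it is '1'.
I (derived state '1') is shared by all ingroup taxa — unites the whole ingroup.
II (derived state '1') is unique to Taxon B (autapomorphy; uninformative for grouping).
Only Taxon B and Taxon T show the derived state '0' for III, supporting them as a clade.
IV (derived state '1') is unique to Taxon N (autapomorphy; uninformative for grouping).
Most parsimonious ingroup topology: (Taxon N,(Taxon B,Taxon T)).
Taxon T and Taxon B share a more recent common ancestor with each other than either does with Taxon N, so Taxon N is the least closely related of the three.

Taxon N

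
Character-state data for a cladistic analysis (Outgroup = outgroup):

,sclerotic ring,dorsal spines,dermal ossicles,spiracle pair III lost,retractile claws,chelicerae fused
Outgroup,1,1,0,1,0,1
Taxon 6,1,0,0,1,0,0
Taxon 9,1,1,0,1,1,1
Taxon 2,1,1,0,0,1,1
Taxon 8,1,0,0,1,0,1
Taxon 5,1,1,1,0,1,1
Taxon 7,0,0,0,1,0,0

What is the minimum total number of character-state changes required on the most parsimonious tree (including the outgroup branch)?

6

Character polarity is set by the outgroup: the derived state is whichever differs from the outgroup's state, so for sclerotic ring, dorsal spines, spiracle pair III lost, chelicerae fused the derived state is '0', and for the remaining characters it is '1'.
sclerotic ring: derived state '0' in Taxon 7 only — an autapomorphy, so it tells us nothing about relationships among taxa.
dorsal spines (derived state '0') is shared by Taxon 6, Taxon 7, and Taxon 8 — a synapomorphy uniting that clade.
dermal ossicles: derived state '1' in Taxon 5 only — an autapomorphy, so it tells us nothing about relationships among taxa.
spiracle pair III lost: derived state '0' in Taxon 2 and Taxon 5 only — synapomorphy for {Taxon 2, Taxon 5}.
retractile claws (derived state '1') is shared by Taxon 2, Taxon 5, and Taxon 9 — a synapomorphy uniting that clade.
chelicerae fused (derived state '0') is shared by Taxon 6 and Taxon 7 — a synapomorphy uniting that clade.
Most parsimonious ingroup topology: (((Taxon 6,Taxon 7),Taxon 8),(Taxon 9,(Taxon 2,Taxon 5))).
Changes per character on this tree: sclerotic ring: 1; dorsal spines: 1; dermal ossicles: 1; spiracle pair III lost: 1; retractile claws: 1; chelicerae fused: 1.
Total = 6.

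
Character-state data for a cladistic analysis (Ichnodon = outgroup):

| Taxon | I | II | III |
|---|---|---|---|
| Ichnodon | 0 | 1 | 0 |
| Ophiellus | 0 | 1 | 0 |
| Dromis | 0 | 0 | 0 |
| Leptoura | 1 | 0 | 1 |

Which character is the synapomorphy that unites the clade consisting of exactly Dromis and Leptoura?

Character polarity is set by the outgroup: the derived state is whichever differs from the outgroup's state, so for II the derived state is '0', and for the remaining characters it is '1'.
I (derived state '1') is unique to Leptoura (autapomorphy; uninformative for grouping).
II: derived state '0' in Dromis and Leptoura only — synapomorphy for {Dromis, Leptoura}.
III: derived state '1' in Leptoura only — an autapomorphy, so it tells us nothing about relationships among taxa.
Most parsimonious ingroup topology: (Ophiellus,(Dromis,Leptoura)).
The clade {Dromis, Leptoura} is supported by II: its derived state '0' occurs in exactly those taxa and in no other taxon (including the outgroup).

II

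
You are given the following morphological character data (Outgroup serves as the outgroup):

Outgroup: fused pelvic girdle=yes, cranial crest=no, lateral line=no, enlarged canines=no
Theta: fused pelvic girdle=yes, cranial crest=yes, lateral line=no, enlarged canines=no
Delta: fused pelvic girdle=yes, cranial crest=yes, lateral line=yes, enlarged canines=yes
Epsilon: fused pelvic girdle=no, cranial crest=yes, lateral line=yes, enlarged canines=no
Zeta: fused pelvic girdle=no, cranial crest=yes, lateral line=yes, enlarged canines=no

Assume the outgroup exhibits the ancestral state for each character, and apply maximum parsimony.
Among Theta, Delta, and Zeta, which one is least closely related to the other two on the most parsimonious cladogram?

Character polarity is set by the outgroup: the derived state is whichever differs from the outgroup's state, so for fused pelvic girdle the derived state is 'no', and for the remaining characters it is 'yes'.
fused pelvic girdle: derived state 'no' in Epsilon and Zeta only — synapomorphy for {Epsilon, Zeta}.
All ingroup taxa share the derived state 'yes' for cranial crest; it defines the ingroup but does not resolve relationships within it.
Only Delta, Epsilon, and Zeta show the derived state 'yes' for lateral line, supporting them as a clade.
enlarged canines: derived state 'yes' in Delta only — an autapomorphy, so it tells us nothing about relationships among taxa.
Most parsimonious ingroup topology: (Theta,(Delta,(Epsilon,Zeta))).
Delta and Zeta share a more recent common ancestor with each other than either does with Theta, so Theta is the least closely related of the three.

Theta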